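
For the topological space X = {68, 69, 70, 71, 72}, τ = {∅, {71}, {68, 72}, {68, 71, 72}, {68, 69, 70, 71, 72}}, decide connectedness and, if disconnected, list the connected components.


(X, τ) is connected.

Find clopen sets (U ∈ τ with X ∖ U ∈ τ):
  U = ∅, X ∖ U = {68, 69, 70, 71, 72} — both open, so U is clopen.
  U = {68, 69, 70, 71, 72}, X ∖ U = ∅ — both open, so U is clopen.
Only trivial clopens (∅ and X) exist, so (X, τ) is connected.
Compute connected components by grouping points that agree on all clopens:
  component: {68, 69, 70, 71, 72}


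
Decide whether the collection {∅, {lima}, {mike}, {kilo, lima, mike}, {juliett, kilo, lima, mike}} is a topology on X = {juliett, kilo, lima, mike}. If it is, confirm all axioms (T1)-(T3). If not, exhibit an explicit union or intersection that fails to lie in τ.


τ is NOT a topology on X.

Axiom (T1): ∅ ∈ τ? Yes; X ∈ τ? Yes.
Axiom (T2/T3): check pairwise unions and intersections of members of τ.
Counterexample for (T2): {lima} ∪ {mike} = {lima, mike} ∉ τ. Therefore τ is NOT a topology.


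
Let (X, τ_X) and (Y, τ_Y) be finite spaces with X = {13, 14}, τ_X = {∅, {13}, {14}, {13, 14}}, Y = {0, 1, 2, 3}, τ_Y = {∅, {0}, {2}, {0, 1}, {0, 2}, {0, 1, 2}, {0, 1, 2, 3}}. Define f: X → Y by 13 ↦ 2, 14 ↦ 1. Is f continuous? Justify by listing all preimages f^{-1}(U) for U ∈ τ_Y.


f IS continuous.

Compute f^{-1}(U) for each U ∈ τ_Y:
  U = ∅: f^{-1}(U) = ∅ ∈ τ_X ✓.
  U = {0}: f^{-1}(U) = ∅ ∈ τ_X ✓.
  U = {2}: f^{-1}(U) = {13} ∈ τ_X ✓.
  U = {0, 1}: f^{-1}(U) = {14} ∈ τ_X ✓.
  U = {0, 2}: f^{-1}(U) = {13} ∈ τ_X ✓.
  U = {0, 1, 2}: f^{-1}(U) = {13, 14} ∈ τ_X ✓.
  U = {0, 1, 2, 3}: f^{-1}(U) = {13, 14} ∈ τ_X ✓.
Every preimage lies in τ_X, so f IS continuous.


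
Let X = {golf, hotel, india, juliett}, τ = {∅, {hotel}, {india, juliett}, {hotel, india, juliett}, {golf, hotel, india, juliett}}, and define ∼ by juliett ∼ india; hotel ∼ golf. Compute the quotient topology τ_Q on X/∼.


X/∼ = {[golf=hotel], [india=juliett]}; |τ_Q| = 3.

Equivalence classes: [golf=hotel], [india=juliett].
Quotient map π: X → X/∼ sends golf ↦ [golf=hotel], hotel ↦ [golf=hotel], india ↦ [india=juliett], juliett ↦ [india=juliett].
For each subset V ⊆ X/∼, compute π^{-1}(V) ⊆ X and check whether π^{-1}(V) ∈ τ. V is open in τ_Q iff π^{-1}(V) ∈ τ.
  V = {}: π^{-1}(V) = ∅ ∈ τ ✓.
  V = {[golf=hotel]}: π^{-1}(V) = {golf, hotel} ∉ τ ✗.
  V = {[india=juliett]}: π^{-1}(V) = {india, juliett} ∈ τ ✓.
  V = {[golf=hotel], [india=juliett]}: π^{-1}(V) = {golf, hotel, india, juliett} ∈ τ ✓.
Open sets in the quotient: τ_Q = {{}, {[india=juliett]}, {[golf=hotel], [india=juliett]}} (3 elements).


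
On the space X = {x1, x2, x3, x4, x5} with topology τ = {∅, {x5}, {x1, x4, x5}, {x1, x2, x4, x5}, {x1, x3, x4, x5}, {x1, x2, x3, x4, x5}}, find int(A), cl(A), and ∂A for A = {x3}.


int(A) = ∅, cl(A) = {x3}, ∂A = {x3}.

Closed sets in (X, τ) are complements of opens:
  closed(X, τ) = {∅, {x2}, {x3}, {x2, x3}, {x1, x2, x3, x4}, {x1, x2, x3, x4, x5}}.
int(A) = ⋃ {U ∈ τ : U ⊆ A}. Opens contained in A: ∅.
Taking the union of these: int(A) = ∅.
cl(A) = ⋂ {C closed : A ⊆ C}. Closed sets containing A: {x3}, {x2, x3}, {x1, x2, x3, x4}, {x1, x2, x3, x4, x5}.
Intersecting these: cl(A) = {x3}.
∂A = cl(A) ∖ int(A) = {x3} ∖ ∅ = {x3}.


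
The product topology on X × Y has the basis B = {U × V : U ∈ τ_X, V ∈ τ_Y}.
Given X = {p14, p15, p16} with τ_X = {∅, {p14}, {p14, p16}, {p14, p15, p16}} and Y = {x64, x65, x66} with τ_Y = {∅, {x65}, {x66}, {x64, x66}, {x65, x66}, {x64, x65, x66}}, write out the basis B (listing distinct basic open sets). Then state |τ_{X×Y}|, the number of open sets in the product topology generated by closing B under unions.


Basis B = {∅ × ∅, {p14} × {x65}, {p14} × {x66}, {p14} × {x64, x66}, {p14} × {x65, x66}, {p14, p16} × {x65}, {p14, p16} × {x66}, {p14} × {x64, x65, x66}, {p14, p15, p16} × {x65}, {p14, p15, p16} × {x66}, {p14, p16} × {x64, x66}, {p14, p16} × {x65, x66}, {p14, p16} × {x64, x65, x66}, {p14, p15, p16} × {x64, x66}, {p14, p15, p16} × {x65, x66}, {p14, p15, p16} × {x64, x65, x66}}; |τ_{X×Y}| = 40.

Enumerate products U × V with U ∈ τ_X, V ∈ τ_Y (deduplicated):
  ∅ × ∅ = {} (∅)
  {p14} × {x65} = {(p14,x65)}
  {p14} × {x66} = {(p14,x66)}
  {p14} × {x64, x66} = {(p14,x64), (p14,x66)}
  {p14} × {x65, x66} = {(p14,x65), (p14,x66)}
  {p14, p16} × {x65} = {(p14,x65), (p16,x65)}
  {p14, p16} × {x66} = {(p14,x66), (p16,x66)}
  {p14} × {x64, x65, x66} = {(p14,x64), (p14,x65), (p14,x66)}
  {p14, p15, p16} × {x65} = {(p14,x65), (p15,x65), (p16,x65)}
  {p14, p15, p16} × {x66} = {(p14,x66), (p15,x66), (p16,x66)}
  {p14, p16} × {x64, x66} = {(p14,x64), (p14,x66), (p16,x64), (p16,x66)}
  {p14, p16} × {x65, x66} = {(p14,x65), (p14,x66), (p16,x65), (p16,x66)}
  {p14, p16} × {x64, x65, x66} = {(p14,x64), (p14,x65), (p14,x66), (p16,x64), (p16,x65), (p16,x66)}
  {p14, p15, p16} × {x64, x66} = {(p14,x64), (p14,x66), (p15,x64), (p15,x66), (p16,x64), (p16,x66)}
  {p14, p15, p16} × {x65, x66} = {(p14,x65), (p14,x66), (p15,x65), (p15,x66), (p16,x65), (p16,x66)}
  {p14, p15, p16} × {x64, x65, x66} = {(p14,x64), (p14,x65), (p14,x66), (p15,x64), (p15,x65), (p15,x66), (p16,x64), (p16,x65), (p16,x66)}
These 16 distinct sets form the basis B.
Close under arbitrary unions to get τ_{X×Y}; counting gives |τ_{X×Y}| = 40.


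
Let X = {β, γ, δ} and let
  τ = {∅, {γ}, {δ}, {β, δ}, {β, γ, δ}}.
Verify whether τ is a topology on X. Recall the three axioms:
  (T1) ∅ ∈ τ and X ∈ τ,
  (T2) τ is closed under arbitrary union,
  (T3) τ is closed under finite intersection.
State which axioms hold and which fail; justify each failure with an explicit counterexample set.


τ is NOT a topology on X.

Axiom (T1): ∅ ∈ τ? Yes; X ∈ τ? Yes.
Axiom (T2/T3): check pairwise unions and intersections of members of τ.
Counterexample for (T2): {γ} ∪ {δ} = {γ, δ} ∉ τ. Therefore τ is NOT a topology.


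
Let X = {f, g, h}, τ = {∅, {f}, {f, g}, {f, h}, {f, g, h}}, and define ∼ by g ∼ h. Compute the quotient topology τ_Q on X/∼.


X/∼ = {[f], [g=h]}; |τ_Q| = 3.

Equivalence classes: [f], [g=h].
Quotient map π: X → X/∼ sends f ↦ [f], g ↦ [g=h], h ↦ [g=h].
For each subset V ⊆ X/∼, compute π^{-1}(V) ⊆ X and check whether π^{-1}(V) ∈ τ. V is open in τ_Q iff π^{-1}(V) ∈ τ.
  V = {}: π^{-1}(V) = ∅ ∈ τ ✓.
  V = {[f]}: π^{-1}(V) = {f} ∈ τ ✓.
  V = {[g=h]}: π^{-1}(V) = {g, h} ∉ τ ✗.
  V = {[f], [g=h]}: π^{-1}(V) = {f, g, h} ∈ τ ✓.
Open sets in the quotient: τ_Q = {{}, {[f]}, {[f], [g=h]}} (3 elements).


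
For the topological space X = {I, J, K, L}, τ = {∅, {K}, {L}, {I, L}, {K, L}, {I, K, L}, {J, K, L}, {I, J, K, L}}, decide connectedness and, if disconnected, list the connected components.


(X, τ) is connected.

Find clopen sets (U ∈ τ with X ∖ U ∈ τ):
  U = ∅, X ∖ U = {I, J, K, L} — both open, so U is clopen.
  U = {I, J, K, L}, X ∖ U = ∅ — both open, so U is clopen.
Only trivial clopens (∅ and X) exist, so (X, τ) is connected.
Compute connected components by grouping points that agree on all clopens:
  component: {I, J, K, L}


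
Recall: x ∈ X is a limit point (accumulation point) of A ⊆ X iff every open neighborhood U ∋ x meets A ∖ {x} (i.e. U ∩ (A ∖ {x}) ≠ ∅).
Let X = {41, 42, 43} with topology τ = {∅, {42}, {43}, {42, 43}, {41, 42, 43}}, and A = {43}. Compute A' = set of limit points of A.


A' = {41}

For each x ∈ X, list the open sets U ∈ τ with x ∈ U, then check whether U ∩ (A ∖ {x}) ≠ ∅ for every such U.
  x = 41: opens ∋ x are {41, 42, 43}; each meets A ∖ {41}, so x IS a limit point.
  x = 42: open {42} ∋ x has {42} ∩ (A ∖ {42}) = ∅, so x is NOT a limit point.
  x = 43: open {43} ∋ x has {43} ∩ (A ∖ {43}) = ∅, so x is NOT a limit point.
Collecting: A' = {41}.


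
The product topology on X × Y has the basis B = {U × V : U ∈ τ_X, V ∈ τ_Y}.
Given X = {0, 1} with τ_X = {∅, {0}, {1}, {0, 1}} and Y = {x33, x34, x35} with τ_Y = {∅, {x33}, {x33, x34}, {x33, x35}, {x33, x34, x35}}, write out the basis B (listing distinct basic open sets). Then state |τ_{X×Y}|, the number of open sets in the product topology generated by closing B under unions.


Basis B = {∅ × ∅, {0} × {x33}, {1} × {x33}, {0} × {x33, x34}, {0} × {x33, x35}, {0, 1} × {x33}, {1} × {x33, x34}, {1} × {x33, x35}, {0} × {x33, x34, x35}, {1} × {x33, x34, x35}, {0, 1} × {x33, x34}, {0, 1} × {x33, x35}, {0, 1} × {x33, x34, x35}}; |τ_{X×Y}| = 25.

Enumerate products U × V with U ∈ τ_X, V ∈ τ_Y (deduplicated):
  ∅ × ∅ = {} (∅)
  {0} × {x33} = {(0,x33)}
  {1} × {x33} = {(1,x33)}
  {0} × {x33, x34} = {(0,x33), (0,x34)}
  {0} × {x33, x35} = {(0,x33), (0,x35)}
  {0, 1} × {x33} = {(0,x33), (1,x33)}
  {1} × {x33, x34} = {(1,x33), (1,x34)}
  {1} × {x33, x35} = {(1,x33), (1,x35)}
  {0} × {x33, x34, x35} = {(0,x33), (0,x34), (0,x35)}
  {1} × {x33, x34, x35} = {(1,x33), (1,x34), (1,x35)}
  {0, 1} × {x33, x34} = {(0,x33), (0,x34), (1,x33), (1,x34)}
  {0, 1} × {x33, x35} = {(0,x33), (0,x35), (1,x33), (1,x35)}
  {0, 1} × {x33, x34, x35} = {(0,x33), (0,x34), (0,x35), (1,x33), (1,x34), (1,x35)}
These 13 distinct sets form the basis B.
Close under arbitrary unions to get τ_{X×Y}; counting gives |τ_{X×Y}| = 25.


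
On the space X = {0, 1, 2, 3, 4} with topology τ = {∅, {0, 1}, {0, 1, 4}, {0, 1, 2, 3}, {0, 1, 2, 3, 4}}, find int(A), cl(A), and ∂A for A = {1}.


int(A) = ∅, cl(A) = {0, 1, 2, 3, 4}, ∂A = {0, 1, 2, 3, 4}.

Closed sets in (X, τ) are complements of opens:
  closed(X, τ) = {∅, {4}, {2, 3}, {2, 3, 4}, {0, 1, 2, 3, 4}}.
int(A) = ⋃ {U ∈ τ : U ⊆ A}. Opens contained in A: ∅.
Taking the union of these: int(A) = ∅.
cl(A) = ⋂ {C closed : A ⊆ C}. Closed sets containing A: {0, 1, 2, 3, 4}.
Intersecting these: cl(A) = {0, 1, 2, 3, 4}.
∂A = cl(A) ∖ int(A) = {0, 1, 2, 3, 4} ∖ ∅ = {0, 1, 2, 3, 4}.


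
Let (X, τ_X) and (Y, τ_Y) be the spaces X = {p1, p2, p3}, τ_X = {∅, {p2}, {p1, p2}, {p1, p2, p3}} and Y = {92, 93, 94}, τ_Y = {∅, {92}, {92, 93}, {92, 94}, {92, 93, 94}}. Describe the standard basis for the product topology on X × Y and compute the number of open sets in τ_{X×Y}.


Basis B = {∅ × ∅, {p2} × {92}, {p1, p2} × {92}, {p2} × {92, 93}, {p2} × {92, 94}, {p1, p2, p3} × {92}, {p2} × {92, 93, 94}, {p1, p2} × {92, 93}, {p1, p2} × {92, 94}, {p1, p2} × {92, 93, 94}, {p1, p2, p3} × {92, 93}, {p1, p2, p3} × {92, 94}, {p1, p2, p3} × {92, 93, 94}}; |τ_{X×Y}| = 30.

Enumerate products U × V with U ∈ τ_X, V ∈ τ_Y (deduplicated):
  ∅ × ∅ = {} (∅)
  {p2} × {92} = {(p2,92)}
  {p1, p2} × {92} = {(p1,92), (p2,92)}
  {p2} × {92, 93} = {(p2,92), (p2,93)}
  {p2} × {92, 94} = {(p2,92), (p2,94)}
  {p1, p2, p3} × {92} = {(p1,92), (p2,92), (p3,92)}
  {p2} × {92, 93, 94} = {(p2,92), (p2,93), (p2,94)}
  {p1, p2} × {92, 93} = {(p1,92), (p1,93), (p2,92), (p2,93)}
  {p1, p2} × {92, 94} = {(p1,92), (p1,94), (p2,92), (p2,94)}
  {p1, p2} × {92, 93, 94} = {(p1,92), (p1,93), (p1,94), (p2,92), (p2,93), (p2,94)}
  {p1, p2, p3} × {92, 93} = {(p1,92), (p1,93), (p2,92), (p2,93), (p3,92), (p3,93)}
  {p1, p2, p3} × {92, 94} = {(p1,92), (p1,94), (p2,92), (p2,94), (p3,92), (p3,94)}
  {p1, p2, p3} × {92, 93, 94} = {(p1,92), (p1,93), (p1,94), (p2,92), (p2,93), (p2,94), (p3,92), (p3,93), (p3,94)}
These 13 distinct sets form the basis B.
Close under arbitrary unions to get τ_{X×Y}; counting gives |τ_{X×Y}| = 30.


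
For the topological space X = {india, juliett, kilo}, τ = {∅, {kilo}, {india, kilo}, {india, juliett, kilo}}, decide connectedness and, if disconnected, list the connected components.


(X, τ) is connected.

Find clopen sets (U ∈ τ with X ∖ U ∈ τ):
  U = ∅, X ∖ U = {india, juliett, kilo} — both open, so U is clopen.
  U = {india, juliett, kilo}, X ∖ U = ∅ — both open, so U is clopen.
Only trivial clopens (∅ and X) exist, so (X, τ) is connected.
Compute connected components by grouping points that agree on all clopens:
  component: {india, juliett, kilo}


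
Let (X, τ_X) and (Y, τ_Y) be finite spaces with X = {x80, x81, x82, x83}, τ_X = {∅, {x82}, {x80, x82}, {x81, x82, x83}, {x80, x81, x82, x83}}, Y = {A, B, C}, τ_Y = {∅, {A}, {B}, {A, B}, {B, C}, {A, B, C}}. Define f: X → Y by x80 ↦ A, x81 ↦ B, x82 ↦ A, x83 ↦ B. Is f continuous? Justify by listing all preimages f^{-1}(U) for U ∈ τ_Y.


f is NOT continuous.

Compute f^{-1}(U) for each U ∈ τ_Y:
  U = ∅: f^{-1}(U) = ∅ ∈ τ_X ✓.
  U = {A}: f^{-1}(U) = {x80, x82} ∈ τ_X ✓.
  U = {B}: f^{-1}(U) = {x81, x83} ∉ τ_X ✗.
  U = {A, B}: f^{-1}(U) = {x80, x81, x82, x83} ∈ τ_X ✓.
  U = {B, C}: f^{-1}(U) = {x81, x83} ∉ τ_X ✗.
  U = {A, B, C}: f^{-1}(U) = {x80, x81, x82, x83} ∈ τ_X ✓.
Found U = {B} with f^{-1}(U) = {x81, x83} not in τ_X. Therefore f is NOT continuous.


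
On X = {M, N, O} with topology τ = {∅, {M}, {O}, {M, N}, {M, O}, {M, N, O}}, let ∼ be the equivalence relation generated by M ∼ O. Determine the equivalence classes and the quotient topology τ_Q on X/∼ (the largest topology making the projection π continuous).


X/∼ = {[M=O], [N]}; |τ_Q| = 3.

Equivalence classes: [M=O], [N].
Quotient map π: X → X/∼ sends M ↦ [M=O], N ↦ [N], O ↦ [M=O].
For each subset V ⊆ X/∼, compute π^{-1}(V) ⊆ X and check whether π^{-1}(V) ∈ τ. V is open in τ_Q iff π^{-1}(V) ∈ τ.
  V = {}: π^{-1}(V) = ∅ ∈ τ ✓.
  V = {[M=O]}: π^{-1}(V) = {M, O} ∈ τ ✓.
  V = {[N]}: π^{-1}(V) = {N} ∉ τ ✗.
  V = {[M=O], [N]}: π^{-1}(V) = {M, N, O} ∈ τ ✓.
Open sets in the quotient: τ_Q = {{}, {[M=O]}, {[M=O], [N]}} (3 elements).


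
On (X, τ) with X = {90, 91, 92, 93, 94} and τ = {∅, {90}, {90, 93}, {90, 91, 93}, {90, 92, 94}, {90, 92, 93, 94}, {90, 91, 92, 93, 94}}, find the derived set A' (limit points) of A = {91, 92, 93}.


A' = {91, 94}

For each x ∈ X, list the open sets U ∈ τ with x ∈ U, then check whether U ∩ (A ∖ {x}) ≠ ∅ for every such U.
  x = 90: open {90} ∋ x has {90} ∩ (A ∖ {90}) = ∅, so x is NOT a limit point.
  x = 91: opens ∋ x are {90, 91, 93}, {90, 91, 92, 93, 94}; each meets A ∖ {91}, so x IS a limit point.
  x = 92: open {90, 92, 94} ∋ x has {90, 92, 94} ∩ (A ∖ {92}) = ∅, so x is NOT a limit point.
  x = 93: open {90, 93} ∋ x has {90, 93} ∩ (A ∖ {93}) = ∅, so x is NOT a limit point.
  x = 94: opens ∋ x are {90, 92, 94}, {90, 92, 93, 94}, {90, 91, 92, 93, 94}; each meets A ∖ {94}, so x IS a limit point.
Collecting: A' = {91, 94}.


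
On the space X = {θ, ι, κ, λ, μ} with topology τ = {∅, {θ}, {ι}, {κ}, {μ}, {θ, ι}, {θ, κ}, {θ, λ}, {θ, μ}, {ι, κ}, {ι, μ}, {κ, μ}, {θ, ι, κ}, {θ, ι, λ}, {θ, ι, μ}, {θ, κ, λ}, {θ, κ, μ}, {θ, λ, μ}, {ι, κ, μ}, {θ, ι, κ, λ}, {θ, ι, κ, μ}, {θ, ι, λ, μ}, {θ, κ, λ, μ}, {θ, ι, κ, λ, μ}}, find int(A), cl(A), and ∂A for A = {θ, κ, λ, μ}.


int(A) = {θ, κ, λ, μ}, cl(A) = {θ, κ, λ, μ}, ∂A = ∅.

Closed sets in (X, τ) are complements of opens:
  closed(X, τ) = {∅, {ι}, {κ}, {λ}, {μ}, {θ, λ}, {ι, κ}, {ι, λ}, {ι, μ}, {κ, λ}, {κ, μ}, {λ, μ}, {θ, ι, λ}, {θ, κ, λ}, {θ, λ, μ}, {ι, κ, λ}, {ι, κ, μ}, {ι, λ, μ}, {κ, λ, μ}, {θ, ι, κ, λ}, {θ, ι, λ, μ}, {θ, κ, λ, μ}, {ι, κ, λ, μ}, {θ, ι, κ, λ, μ}}.
int(A) = ⋃ {U ∈ τ : U ⊆ A}. Opens contained in A: ∅, {θ}, {κ}, {μ}, {θ, κ}, {θ, λ}, {θ, μ}, {κ, μ}, {θ, κ, λ}, {θ, κ, μ}, {θ, λ, μ}, {θ, κ, λ, μ}.
Taking the union of these: int(A) = {θ, κ, λ, μ}.
cl(A) = ⋂ {C closed : A ⊆ C}. Closed sets containing A: {θ, κ, λ, μ}, {θ, ι, κ, λ, μ}.
Intersecting these: cl(A) = {θ, κ, λ, μ}.
∂A = cl(A) ∖ int(A) = {θ, κ, λ, μ} ∖ {θ, κ, λ, μ} = ∅.


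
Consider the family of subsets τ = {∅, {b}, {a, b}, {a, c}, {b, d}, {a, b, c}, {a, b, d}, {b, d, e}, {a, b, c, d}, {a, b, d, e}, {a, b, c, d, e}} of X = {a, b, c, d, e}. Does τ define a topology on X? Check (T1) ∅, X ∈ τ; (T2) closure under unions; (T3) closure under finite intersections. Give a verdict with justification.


τ is NOT a topology on X.

Axiom (T1): ∅ ∈ τ? Yes; X ∈ τ? Yes.
Axiom (T2/T3): check pairwise unions and intersections of members of τ.
Counterexample for (T3): {a, b} ∩ {a, c} = {a} ∉ τ. Therefore τ is NOT a topology.


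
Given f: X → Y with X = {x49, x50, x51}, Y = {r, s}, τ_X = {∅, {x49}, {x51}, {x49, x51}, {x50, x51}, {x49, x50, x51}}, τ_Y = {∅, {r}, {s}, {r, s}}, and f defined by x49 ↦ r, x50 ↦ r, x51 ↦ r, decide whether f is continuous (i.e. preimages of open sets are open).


f IS continuous.

Compute f^{-1}(U) for each U ∈ τ_Y:
  U = ∅: f^{-1}(U) = ∅ ∈ τ_X ✓.
  U = {r}: f^{-1}(U) = {x49, x50, x51} ∈ τ_X ✓.
  U = {s}: f^{-1}(U) = ∅ ∈ τ_X ✓.
  U = {r, s}: f^{-1}(U) = {x49, x50, x51} ∈ τ_X ✓.
Every preimage lies in τ_X, so f IS continuous.


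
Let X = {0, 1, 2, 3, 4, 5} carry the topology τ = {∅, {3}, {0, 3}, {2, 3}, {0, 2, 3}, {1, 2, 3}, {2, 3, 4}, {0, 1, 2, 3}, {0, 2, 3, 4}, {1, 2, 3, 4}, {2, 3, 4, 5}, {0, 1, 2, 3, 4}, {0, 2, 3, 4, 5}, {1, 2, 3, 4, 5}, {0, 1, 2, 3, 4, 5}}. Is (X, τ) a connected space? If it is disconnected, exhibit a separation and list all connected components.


(X, τ) is connected.

Find clopen sets (U ∈ τ with X ∖ U ∈ τ):
  U = ∅, X ∖ U = {0, 1, 2, 3, 4, 5} — both open, so U is clopen.
  U = {0, 1, 2, 3, 4, 5}, X ∖ U = ∅ — both open, so U is clopen.
Only trivial clopens (∅ and X) exist, so (X, τ) is connected.
Compute connected components by grouping points that agree on all clopens:
  component: {0, 1, 2, 3, 4, 5}


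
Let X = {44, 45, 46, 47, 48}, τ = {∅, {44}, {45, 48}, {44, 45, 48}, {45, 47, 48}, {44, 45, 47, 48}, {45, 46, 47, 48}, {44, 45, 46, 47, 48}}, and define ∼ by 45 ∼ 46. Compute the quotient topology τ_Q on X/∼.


X/∼ = {[44], [45=46], [47], [48]}; |τ_Q| = 4.

Equivalence classes: [44], [45=46], [47], [48].
Quotient map π: X → X/∼ sends 44 ↦ [44], 45 ↦ [45=46], 46 ↦ [45=46], 47 ↦ [47], 48 ↦ [48].
For each subset V ⊆ X/∼, compute π^{-1}(V) ⊆ X and check whether π^{-1}(V) ∈ τ. V is open in τ_Q iff π^{-1}(V) ∈ τ.
  V = {}: π^{-1}(V) = ∅ ∈ τ ✓.
  V = {[44]}: π^{-1}(V) = {44} ∈ τ ✓.
  V = {[45=46]}: π^{-1}(V) = {45, 46} ∉ τ ✗.
  V = {[44], [45=46]}: π^{-1}(V) = {44, 45, 46} ∉ τ ✗.
  V = {[47]}: π^{-1}(V) = {47} ∉ τ ✗.
  V = {[44], [47]}: π^{-1}(V) = {44, 47} ∉ τ ✗.
  V = {[45=46], [47]}: π^{-1}(V) = {45, 46, 47} ∉ τ ✗.
  V = {[44], [45=46], [47]}: π^{-1}(V) = {44, 45, 46, 47} ∉ τ ✗.
  V = {[48]}: π^{-1}(V) = {48} ∉ τ ✗.
  V = {[44], [48]}: π^{-1}(V) = {44, 48} ∉ τ ✗.
  V = {[45=46], [48]}: π^{-1}(V) = {45, 46, 48} ∉ τ ✗.
  V = {[44], [45=46], [48]}: π^{-1}(V) = {44, 45, 46, 48} ∉ τ ✗.
  V = {[47], [48]}: π^{-1}(V) = {47, 48} ∉ τ ✗.
  V = {[44], [47], [48]}: π^{-1}(V) = {44, 47, 48} ∉ τ ✗.
  V = {[45=46], [47], [48]}: π^{-1}(V) = {45, 46, 47, 48} ∈ τ ✓.
  V = {[44], [45=46], [47], [48]}: π^{-1}(V) = {44, 45, 46, 47, 48} ∈ τ ✓.
Open sets in the quotient: τ_Q = {{}, {[44]}, {[45=46], [47], [48]}, {[44], [45=46], [47], [48]}} (4 elements).


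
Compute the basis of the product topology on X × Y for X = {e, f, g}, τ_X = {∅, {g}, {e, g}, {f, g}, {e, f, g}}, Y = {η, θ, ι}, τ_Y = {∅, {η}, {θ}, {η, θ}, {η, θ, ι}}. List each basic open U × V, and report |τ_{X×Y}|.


Basis B = {∅ × ∅, {g} × {η}, {g} × {θ}, {e, g} × {η}, {e, g} × {θ}, {f, g} × {η}, {f, g} × {θ}, {g} × {η, θ}, {e, f, g} × {η}, {e, f, g} × {θ}, {g} × {η, θ, ι}, {e, g} × {η, θ}, {f, g} × {η, θ}, {e, g} × {η, θ, ι}, {e, f, g} × {η, θ}, {f, g} × {η, θ, ι}, {e, f, g} × {η, θ, ι}}; |τ_{X×Y}| = 50.

Enumerate products U × V with U ∈ τ_X, V ∈ τ_Y (deduplicated):
  ∅ × ∅ = {} (∅)
  {g} × {η} = {(g,η)}
  {g} × {θ} = {(g,θ)}
  {e, g} × {η} = {(e,η), (g,η)}
  {e, g} × {θ} = {(e,θ), (g,θ)}
  {f, g} × {η} = {(f,η), (g,η)}
  {f, g} × {θ} = {(f,θ), (g,θ)}
  {g} × {η, θ} = {(g,η), (g,θ)}
  {e, f, g} × {η} = {(e,η), (f,η), (g,η)}
  {e, f, g} × {θ} = {(e,θ), (f,θ), (g,θ)}
  {g} × {η, θ, ι} = {(g,η), (g,θ), (g,ι)}
  {e, g} × {η, θ} = {(e,η), (e,θ), (g,η), (g,θ)}
  {f, g} × {η, θ} = {(f,η), (f,θ), (g,η), (g,θ)}
  {e, g} × {η, θ, ι} = {(e,η), (e,θ), (e,ι), (g,η), (g,θ), (g,ι)}
  {e, f, g} × {η, θ} = {(e,η), (e,θ), (f,η), (f,θ), (g,η), (g,θ)}
  {f, g} × {η, θ, ι} = {(f,η), (f,θ), (f,ι), (g,η), (g,θ), (g,ι)}
  {e, f, g} × {η, θ, ι} = {(e,η), (e,θ), (e,ι), (f,η), (f,θ), (f,ι), (g,η), (g,θ), (g,ι)}
These 17 distinct sets form the basis B.
Close under arbitrary unions to get τ_{X×Y}; counting gives |τ_{X×Y}| = 50.


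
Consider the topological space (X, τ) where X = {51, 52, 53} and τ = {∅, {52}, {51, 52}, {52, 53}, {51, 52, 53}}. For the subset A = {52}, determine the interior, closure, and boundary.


int(A) = {52}, cl(A) = {51, 52, 53}, ∂A = {51, 53}.

Closed sets in (X, τ) are complements of opens:
  closed(X, τ) = {∅, {51}, {53}, {51, 53}, {51, 52, 53}}.
int(A) = ⋃ {U ∈ τ : U ⊆ A}. Opens contained in A: ∅, {52}.
Taking the union of these: int(A) = {52}.
cl(A) = ⋂ {C closed : A ⊆ C}. Closed sets containing A: {51, 52, 53}.
Intersecting these: cl(A) = {51, 52, 53}.
∂A = cl(A) ∖ int(A) = {51, 52, 53} ∖ {52} = {51, 53}.


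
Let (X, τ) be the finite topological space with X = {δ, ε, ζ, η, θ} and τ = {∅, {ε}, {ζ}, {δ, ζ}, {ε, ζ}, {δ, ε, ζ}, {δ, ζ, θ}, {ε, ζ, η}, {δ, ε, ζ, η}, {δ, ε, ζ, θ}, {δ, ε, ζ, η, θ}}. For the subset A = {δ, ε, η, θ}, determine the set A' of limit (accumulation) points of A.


A' = {η, θ}

For each x ∈ X, list the open sets U ∈ τ with x ∈ U, then check whether U ∩ (A ∖ {x}) ≠ ∅ for every such U.
  x = δ: open {δ, ζ} ∋ x has {δ, ζ} ∩ (A ∖ {δ}) = ∅, so x is NOT a limit point.
  x = ε: open {ε} ∋ x has {ε} ∩ (A ∖ {ε}) = ∅, so x is NOT a limit point.
  x = ζ: open {ζ} ∋ x has {ζ} ∩ (A ∖ {ζ}) = ∅, so x is NOT a limit point.
  x = η: opens ∋ x are {ε, ζ, η}, {δ, ε, ζ, η}, {δ, ε, ζ, η, θ}; each meets A ∖ {η}, so x IS a limit point.
  x = θ: opens ∋ x are {δ, ζ, θ}, {δ, ε, ζ, θ}, {δ, ε, ζ, η, θ}; each meets A ∖ {θ}, so x IS a limit point.
Collecting: A' = {η, θ}.


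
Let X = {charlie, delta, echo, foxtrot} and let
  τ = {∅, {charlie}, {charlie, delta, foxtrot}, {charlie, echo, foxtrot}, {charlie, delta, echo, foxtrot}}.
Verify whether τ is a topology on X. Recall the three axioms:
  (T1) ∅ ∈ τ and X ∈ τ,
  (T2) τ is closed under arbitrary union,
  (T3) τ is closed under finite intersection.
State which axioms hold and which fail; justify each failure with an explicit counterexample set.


τ is NOT a topology on X.

Axiom (T1): ∅ ∈ τ? Yes; X ∈ τ? Yes.
Axiom (T2/T3): check pairwise unions and intersections of members of τ.
Counterexample for (T3): {charlie, delta, foxtrot} ∩ {charlie, echo, foxtrot} = {charlie, foxtrot} ∉ τ. Therefore τ is NOT a topology.


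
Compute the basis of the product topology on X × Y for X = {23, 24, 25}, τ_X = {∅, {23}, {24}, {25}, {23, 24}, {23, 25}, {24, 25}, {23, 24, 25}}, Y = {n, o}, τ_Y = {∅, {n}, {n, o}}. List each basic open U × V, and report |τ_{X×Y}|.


Basis B = {∅ × ∅, {23} × {n}, {24} × {n}, {25} × {n}, {23} × {n, o}, {23, 24} × {n}, {23, 25} × {n}, {24} × {n, o}, {24, 25} × {n}, {25} × {n, o}, {23, 24, 25} × {n}, {23, 24} × {n, o}, {23, 25} × {n, o}, {24, 25} × {n, o}, {23, 24, 25} × {n, o}}; |τ_{X×Y}| = 27.

Enumerate products U × V with U ∈ τ_X, V ∈ τ_Y (deduplicated):
  ∅ × ∅ = {} (∅)
  {23} × {n} = {(23,n)}
  {24} × {n} = {(24,n)}
  {25} × {n} = {(25,n)}
  {23} × {n, o} = {(23,n), (23,o)}
  {23, 24} × {n} = {(23,n), (24,n)}
  {23, 25} × {n} = {(23,n), (25,n)}
  {24} × {n, o} = {(24,n), (24,o)}
  {24, 25} × {n} = {(24,n), (25,n)}
  {25} × {n, o} = {(25,n), (25,o)}
  {23, 24, 25} × {n} = {(23,n), (24,n), (25,n)}
  {23, 24} × {n, o} = {(23,n), (23,o), (24,n), (24,o)}
  {23, 25} × {n, o} = {(23,n), (23,o), (25,n), (25,o)}
  {24, 25} × {n, o} = {(24,n), (24,o), (25,n), (25,o)}
  {23, 24, 25} × {n, o} = {(23,n), (23,o), (24,n), (24,o), (25,n), (25,o)}
These 15 distinct sets form the basis B.
Close under arbitrary unions to get τ_{X×Y}; counting gives |τ_{X×Y}| = 27.


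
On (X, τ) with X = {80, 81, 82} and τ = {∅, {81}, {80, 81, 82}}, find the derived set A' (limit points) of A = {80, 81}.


A' = {80, 82}

For each x ∈ X, list the open sets U ∈ τ with x ∈ U, then check whether U ∩ (A ∖ {x}) ≠ ∅ for every such U.
  x = 80: opens ∋ x are {80, 81, 82}; each meets A ∖ {80}, so x IS a limit point.
  x = 81: open {81} ∋ x has {81} ∩ (A ∖ {81}) = ∅, so x is NOT a limit point.
  x = 82: opens ∋ x are {80, 81, 82}; each meets A ∖ {82}, so x IS a limit point.
Collecting: A' = {80, 82}.


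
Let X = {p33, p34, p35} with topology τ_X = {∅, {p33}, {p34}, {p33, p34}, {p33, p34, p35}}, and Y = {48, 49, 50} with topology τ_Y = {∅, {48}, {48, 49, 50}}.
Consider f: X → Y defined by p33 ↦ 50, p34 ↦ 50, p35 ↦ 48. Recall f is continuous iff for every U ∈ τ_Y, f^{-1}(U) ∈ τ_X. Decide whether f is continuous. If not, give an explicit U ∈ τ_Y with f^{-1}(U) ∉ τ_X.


f is NOT continuous.

Compute f^{-1}(U) for each U ∈ τ_Y:
  U = ∅: f^{-1}(U) = ∅ ∈ τ_X ✓.
  U = {48}: f^{-1}(U) = {p35} ∉ τ_X ✗.
  U = {48, 49, 50}: f^{-1}(U) = {p33, p34, p35} ∈ τ_X ✓.
Found U = {48} with f^{-1}(U) = {p35} not in τ_X. Therefore f is NOT continuous.


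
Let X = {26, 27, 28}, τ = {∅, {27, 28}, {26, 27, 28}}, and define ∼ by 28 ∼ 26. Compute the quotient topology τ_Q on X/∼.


X/∼ = {[26=28], [27]}; |τ_Q| = 2.

Equivalence classes: [26=28], [27].
Quotient map π: X → X/∼ sends 26 ↦ [26=28], 27 ↦ [27], 28 ↦ [26=28].
For each subset V ⊆ X/∼, compute π^{-1}(V) ⊆ X and check whether π^{-1}(V) ∈ τ. V is open in τ_Q iff π^{-1}(V) ∈ τ.
  V = {}: π^{-1}(V) = ∅ ∈ τ ✓.
  V = {[26=28]}: π^{-1}(V) = {26, 28} ∉ τ ✗.
  V = {[27]}: π^{-1}(V) = {27} ∉ τ ✗.
  V = {[26=28], [27]}: π^{-1}(V) = {26, 27, 28} ∈ τ ✓.
Open sets in the quotient: τ_Q = {{}, {[26=28], [27]}} (2 elements).


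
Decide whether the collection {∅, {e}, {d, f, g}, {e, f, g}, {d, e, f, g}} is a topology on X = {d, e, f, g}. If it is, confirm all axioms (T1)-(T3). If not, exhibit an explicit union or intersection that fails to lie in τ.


τ is NOT a topology on X.

Axiom (T1): ∅ ∈ τ? Yes; X ∈ τ? Yes.
Axiom (T2/T3): check pairwise unions and intersections of members of τ.
Counterexample for (T3): {d, f, g} ∩ {e, f, g} = {f, g} ∉ τ. Therefore τ is NOT a topology.


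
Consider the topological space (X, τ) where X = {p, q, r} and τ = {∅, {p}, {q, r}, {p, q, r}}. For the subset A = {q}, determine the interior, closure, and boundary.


int(A) = ∅, cl(A) = {q, r}, ∂A = {q, r}.

Closed sets in (X, τ) are complements of opens:
  closed(X, τ) = {∅, {p}, {q, r}, {p, q, r}}.
int(A) = ⋃ {U ∈ τ : U ⊆ A}. Opens contained in A: ∅.
Taking the union of these: int(A) = ∅.
cl(A) = ⋂ {C closed : A ⊆ C}. Closed sets containing A: {q, r}, {p, q, r}.
Intersecting these: cl(A) = {q, r}.
∂A = cl(A) ∖ int(A) = {q, r} ∖ ∅ = {q, r}.


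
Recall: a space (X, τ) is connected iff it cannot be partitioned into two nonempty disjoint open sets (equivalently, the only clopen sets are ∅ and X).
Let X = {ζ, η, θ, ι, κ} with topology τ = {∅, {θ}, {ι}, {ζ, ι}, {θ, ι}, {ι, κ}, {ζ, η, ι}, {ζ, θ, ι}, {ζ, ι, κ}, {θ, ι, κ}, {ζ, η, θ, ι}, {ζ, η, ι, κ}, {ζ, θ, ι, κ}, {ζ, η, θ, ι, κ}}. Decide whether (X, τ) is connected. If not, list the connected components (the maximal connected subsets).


(X, τ) is disconnected; components = [{θ}, {ζ, η, ι, κ}].

Find clopen sets (U ∈ τ with X ∖ U ∈ τ):
  U = ∅, X ∖ U = {ζ, η, θ, ι, κ} — both open, so U is clopen.
  U = {θ}, X ∖ U = {ζ, η, ι, κ} — both open, so U is clopen.
  U = {ζ, η, ι, κ}, X ∖ U = {θ} — both open, so U is clopen.
  U = {ζ, η, θ, ι, κ}, X ∖ U = ∅ — both open, so U is clopen.
Nontrivial clopen(s) exist: e.g. {θ}. So (X, τ) is disconnected.
Compute connected components by grouping points that agree on all clopens:
  component: {θ}
  component: {ζ, η, ι, κ}


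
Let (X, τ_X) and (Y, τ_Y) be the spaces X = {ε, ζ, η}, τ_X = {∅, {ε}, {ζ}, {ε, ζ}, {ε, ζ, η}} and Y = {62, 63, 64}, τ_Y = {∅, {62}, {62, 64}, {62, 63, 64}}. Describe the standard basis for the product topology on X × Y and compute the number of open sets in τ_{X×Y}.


Basis B = {∅ × ∅, {ε} × {62}, {ζ} × {62}, {ε} × {62, 64}, {ε, ζ} × {62}, {ζ} × {62, 64}, {ε} × {62, 63, 64}, {ε, ζ, η} × {62}, {ζ} × {62, 63, 64}, {ε, ζ} × {62, 64}, {ε, ζ} × {62, 63, 64}, {ε, ζ, η} × {62, 64}, {ε, ζ, η} × {62, 63, 64}}; |τ_{X×Y}| = 30.

Enumerate products U × V with U ∈ τ_X, V ∈ τ_Y (deduplicated):
  ∅ × ∅ = {} (∅)
  {ε} × {62} = {(ε,62)}
  {ζ} × {62} = {(ζ,62)}
  {ε} × {62, 64} = {(ε,62), (ε,64)}
  {ε, ζ} × {62} = {(ε,62), (ζ,62)}
  {ζ} × {62, 64} = {(ζ,62), (ζ,64)}
  {ε} × {62, 63, 64} = {(ε,62), (ε,63), (ε,64)}
  {ε, ζ, η} × {62} = {(ε,62), (ζ,62), (η,62)}
  {ζ} × {62, 63, 64} = {(ζ,62), (ζ,63), (ζ,64)}
  {ε, ζ} × {62, 64} = {(ε,62), (ε,64), (ζ,62), (ζ,64)}
  {ε, ζ} × {62, 63, 64} = {(ε,62), (ε,63), (ε,64), (ζ,62), (ζ,63), (ζ,64)}
  {ε, ζ, η} × {62, 64} = {(ε,62), (ε,64), (ζ,62), (ζ,64), (η,62), (η,64)}
  {ε, ζ, η} × {62, 63, 64} = {(ε,62), (ε,63), (ε,64), (ζ,62), (ζ,63), (ζ,64), (η,62), (η,63), (η,64)}
These 13 distinct sets form the basis B.
Close under arbitrary unions to get τ_{X×Y}; counting gives |τ_{X×Y}| = 30.


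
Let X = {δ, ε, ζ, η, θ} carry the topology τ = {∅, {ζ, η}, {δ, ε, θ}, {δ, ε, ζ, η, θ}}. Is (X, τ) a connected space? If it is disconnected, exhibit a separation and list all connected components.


(X, τ) is disconnected; components = [{ζ, η}, {δ, ε, θ}].

Find clopen sets (U ∈ τ with X ∖ U ∈ τ):
  U = ∅, X ∖ U = {δ, ε, ζ, η, θ} — both open, so U is clopen.
  U = {ζ, η}, X ∖ U = {δ, ε, θ} — both open, so U is clopen.
  U = {δ, ε, θ}, X ∖ U = {ζ, η} — both open, so U is clopen.
  U = {δ, ε, ζ, η, θ}, X ∖ U = ∅ — both open, so U is clopen.
Nontrivial clopen(s) exist: e.g. {δ, ε, θ}. So (X, τ) is disconnected.
Compute connected components by grouping points that agree on all clopens:
  component: {ζ, η}
  component: {δ, ε, θ}


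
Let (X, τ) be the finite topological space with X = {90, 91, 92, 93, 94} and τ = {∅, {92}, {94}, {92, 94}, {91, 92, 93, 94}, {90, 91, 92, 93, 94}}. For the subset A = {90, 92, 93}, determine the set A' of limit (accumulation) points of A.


A' = {90, 91, 93}

For each x ∈ X, list the open sets U ∈ τ with x ∈ U, then check whether U ∩ (A ∖ {x}) ≠ ∅ for every such U.
  x = 90: opens ∋ x are {90, 91, 92, 93, 94}; each meets A ∖ {90}, so x IS a limit point.
  x = 91: opens ∋ x are {91, 92, 93, 94}, {90, 91, 92, 93, 94}; each meets A ∖ {91}, so x IS a limit point.
  x = 92: open {92} ∋ x has {92} ∩ (A ∖ {92}) = ∅, so x is NOT a limit point.
  x = 93: opens ∋ x are {91, 92, 93, 94}, {90, 91, 92, 93, 94}; each meets A ∖ {93}, so x IS a limit point.
  x = 94: open {94} ∋ x has {94} ∩ (A ∖ {94}) = ∅, so x is NOT a limit point.
Collecting: A' = {90, 91, 93}.


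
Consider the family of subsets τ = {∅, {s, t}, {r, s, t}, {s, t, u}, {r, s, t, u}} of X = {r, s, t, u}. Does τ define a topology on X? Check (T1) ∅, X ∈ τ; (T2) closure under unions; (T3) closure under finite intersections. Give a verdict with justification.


τ IS a topology on X.

Axiom (T1): ∅ ∈ τ? Yes; X ∈ τ? Yes.
Axiom (T2/T3): check pairwise unions and intersections of members of τ.
All pairwise intersections and unions checked — each lies in τ. Therefore τ satisfies (T1), (T2), (T3): it IS a topology on X.


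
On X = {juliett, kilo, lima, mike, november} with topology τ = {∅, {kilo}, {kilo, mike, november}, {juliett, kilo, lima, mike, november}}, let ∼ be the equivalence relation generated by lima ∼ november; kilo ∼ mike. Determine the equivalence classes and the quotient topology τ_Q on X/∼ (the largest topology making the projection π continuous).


X/∼ = {[juliett], [kilo=mike], [lima=november]}; |τ_Q| = 2.

Equivalence classes: [juliett], [kilo=mike], [lima=november].
Quotient map π: X → X/∼ sends juliett ↦ [juliett], kilo ↦ [kilo=mike], lima ↦ [lima=november], mike ↦ [kilo=mike], november ↦ [lima=november].
For each subset V ⊆ X/∼, compute π^{-1}(V) ⊆ X and check whether π^{-1}(V) ∈ τ. V is open in τ_Q iff π^{-1}(V) ∈ τ.
  V = {}: π^{-1}(V) = ∅ ∈ τ ✓.
  V = {[juliett]}: π^{-1}(V) = {juliett} ∉ τ ✗.
  V = {[kilo=mike]}: π^{-1}(V) = {kilo, mike} ∉ τ ✗.
  V = {[juliett], [kilo=mike]}: π^{-1}(V) = {juliett, kilo, mike} ∉ τ ✗.
  V = {[lima=november]}: π^{-1}(V) = {lima, november} ∉ τ ✗.
  V = {[juliett], [lima=november]}: π^{-1}(V) = {juliett, lima, november} ∉ τ ✗.
  V = {[kilo=mike], [lima=november]}: π^{-1}(V) = {kilo, lima, mike, november} ∉ τ ✗.
  V = {[juliett], [kilo=mike], [lima=november]}: π^{-1}(V) = {juliett, kilo, lima, mike, november} ∈ τ ✓.
Open sets in the quotient: τ_Q = {{}, {[juliett], [kilo=mike], [lima=november]}} (2 elements).


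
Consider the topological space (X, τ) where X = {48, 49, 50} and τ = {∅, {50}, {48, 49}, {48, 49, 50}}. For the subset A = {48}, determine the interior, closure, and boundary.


int(A) = ∅, cl(A) = {48, 49}, ∂A = {48, 49}.

Closed sets in (X, τ) are complements of opens:
  closed(X, τ) = {∅, {50}, {48, 49}, {48, 49, 50}}.
int(A) = ⋃ {U ∈ τ : U ⊆ A}. Opens contained in A: ∅.
Taking the union of these: int(A) = ∅.
cl(A) = ⋂ {C closed : A ⊆ C}. Closed sets containing A: {48, 49}, {48, 49, 50}.
Intersecting these: cl(A) = {48, 49}.
∂A = cl(A) ∖ int(A) = {48, 49} ∖ ∅ = {48, 49}.


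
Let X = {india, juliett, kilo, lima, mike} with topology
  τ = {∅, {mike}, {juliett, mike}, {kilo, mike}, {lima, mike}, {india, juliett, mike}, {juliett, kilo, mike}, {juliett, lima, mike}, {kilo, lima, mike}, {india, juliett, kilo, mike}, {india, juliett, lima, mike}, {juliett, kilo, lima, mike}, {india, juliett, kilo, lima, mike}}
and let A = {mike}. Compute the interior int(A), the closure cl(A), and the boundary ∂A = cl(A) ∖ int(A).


int(A) = {mike}, cl(A) = {india, juliett, kilo, lima, mike}, ∂A = {india, juliett, kilo, lima}.

Closed sets in (X, τ) are complements of opens:
  closed(X, τ) = {∅, {india}, {kilo}, {lima}, {india, juliett}, {india, kilo}, {india, lima}, {kilo, lima}, {india, juliett, kilo}, {india, juliett, lima}, {india, kilo, lima}, {india, juliett, kilo, lima}, {india, juliett, kilo, lima, mike}}.
int(A) = ⋃ {U ∈ τ : U ⊆ A}. Opens contained in A: ∅, {mike}.
Taking the union of these: int(A) = {mike}.
cl(A) = ⋂ {C closed : A ⊆ C}. Closed sets containing A: {india, juliett, kilo, lima, mike}.
Intersecting these: cl(A) = {india, juliett, kilo, lima, mike}.
∂A = cl(A) ∖ int(A) = {india, juliett, kilo, lima, mike} ∖ {mike} = {india, juliett, kilo, lima}.


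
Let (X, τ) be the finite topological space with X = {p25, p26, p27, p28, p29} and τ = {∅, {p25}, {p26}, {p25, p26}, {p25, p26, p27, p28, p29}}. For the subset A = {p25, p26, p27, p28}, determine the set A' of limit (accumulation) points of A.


A' = {p27, p28, p29}

For each x ∈ X, list the open sets U ∈ τ with x ∈ U, then check whether U ∩ (A ∖ {x}) ≠ ∅ for every such U.
  x = p25: open {p25} ∋ x has {p25} ∩ (A ∖ {p25}) = ∅, so x is NOT a limit point.
  x = p26: open {p26} ∋ x has {p26} ∩ (A ∖ {p26}) = ∅, so x is NOT a limit point.
  x = p27: opens ∋ x are {p25, p26, p27, p28, p29}; each meets A ∖ {p27}, so x IS a limit point.
  x = p28: opens ∋ x are {p25, p26, p27, p28, p29}; each meets A ∖ {p28}, so x IS a limit point.
  x = p29: opens ∋ x are {p25, p26, p27, p28, p29}; each meets A ∖ {p29}, so x IS a limit point.
Collecting: A' = {p27, p28, p29}.


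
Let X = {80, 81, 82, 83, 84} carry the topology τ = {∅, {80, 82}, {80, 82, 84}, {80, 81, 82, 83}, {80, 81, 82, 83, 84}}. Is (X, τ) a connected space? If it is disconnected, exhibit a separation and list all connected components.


(X, τ) is connected.

Find clopen sets (U ∈ τ with X ∖ U ∈ τ):
  U = ∅, X ∖ U = {80, 81, 82, 83, 84} — both open, so U is clopen.
  U = {80, 81, 82, 83, 84}, X ∖ U = ∅ — both open, so U is clopen.
Only trivial clopens (∅ and X) exist, so (X, τ) is connected.
Compute connected components by grouping points that agree on all clopens:
  component: {80, 81, 82, 83, 84}


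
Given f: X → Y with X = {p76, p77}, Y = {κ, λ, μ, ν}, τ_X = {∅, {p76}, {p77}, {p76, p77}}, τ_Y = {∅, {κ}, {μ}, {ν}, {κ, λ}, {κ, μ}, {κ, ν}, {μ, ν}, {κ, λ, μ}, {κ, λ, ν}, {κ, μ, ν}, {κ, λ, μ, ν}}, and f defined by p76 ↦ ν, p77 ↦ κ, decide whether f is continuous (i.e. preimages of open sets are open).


f IS continuous.

Compute f^{-1}(U) for each U ∈ τ_Y:
  U = ∅: f^{-1}(U) = ∅ ∈ τ_X ✓.
  U = {κ}: f^{-1}(U) = {p77} ∈ τ_X ✓.
  U = {μ}: f^{-1}(U) = ∅ ∈ τ_X ✓.
  U = {ν}: f^{-1}(U) = {p76} ∈ τ_X ✓.
  U = {κ, λ}: f^{-1}(U) = {p77} ∈ τ_X ✓.
  U = {κ, μ}: f^{-1}(U) = {p77} ∈ τ_X ✓.
  U = {κ, ν}: f^{-1}(U) = {p76, p77} ∈ τ_X ✓.
  U = {μ, ν}: f^{-1}(U) = {p76} ∈ τ_X ✓.
  U = {κ, λ, μ}: f^{-1}(U) = {p77} ∈ τ_X ✓.
  U = {κ, λ, ν}: f^{-1}(U) = {p76, p77} ∈ τ_X ✓.
  U = {κ, μ, ν}: f^{-1}(U) = {p76, p77} ∈ τ_X ✓.
  U = {κ, λ, μ, ν}: f^{-1}(U) = {p76, p77} ∈ τ_X ✓.
Every preimage lies in τ_X, so f IS continuous.


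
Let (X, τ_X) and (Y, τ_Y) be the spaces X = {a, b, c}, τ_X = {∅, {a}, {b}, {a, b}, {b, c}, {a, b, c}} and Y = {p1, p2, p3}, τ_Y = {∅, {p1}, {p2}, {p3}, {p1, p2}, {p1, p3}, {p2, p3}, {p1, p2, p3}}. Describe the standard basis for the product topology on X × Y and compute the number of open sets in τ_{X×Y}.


Basis B = {∅ × ∅, {a} × {p1}, {a} × {p2}, {a} × {p3}, {b} × {p1}, {b} × {p2}, {b} × {p3}, {a} × {p1, p2}, {a} × {p1, p3}, {a, b} × {p1}, {a} × {p2, p3}, {a, b} × {p2}, {a, b} × {p3}, {b} × {p1, p2}, {b} × {p1, p3}, {b, c} × {p1}, {b} × {p2, p3}, {b, c} × {p2}, {b, c} × {p3}, {a} × {p1, p2, p3}, {a, b, c} × {p1}, {a, b, c} × {p2}, {a, b, c} × {p3}, {b} × {p1, p2, p3}, {a, b} × {p1, p2}, {a, b} × {p1, p3}, {a, b} × {p2, p3}, {b, c} × {p1, p2}, {b, c} × {p1, p3}, {b, c} × {p2, p3}, {a, b} × {p1, p2, p3}, {a, b, c} × {p1, p2}, {a, b, c} × {p1, p3}, {a, b, c} × {p2, p3}, {b, c} × {p1, p2, p3}, {a, b, c} × {p1, p2, p3}}; |τ_{X×Y}| = 216.

Enumerate products U × V with U ∈ τ_X, V ∈ τ_Y (deduplicated):
  ∅ × ∅ = {} (∅)
  {a} × {p1} = {(a,p1)}
  {a} × {p2} = {(a,p2)}
  {a} × {p3} = {(a,p3)}
  {b} × {p1} = {(b,p1)}
  {b} × {p2} = {(b,p2)}
  {b} × {p3} = {(b,p3)}
  {a} × {p1, p2} = {(a,p1), (a,p2)}
  {a} × {p1, p3} = {(a,p1), (a,p3)}
  {a, b} × {p1} = {(a,p1), (b,p1)}
  {a} × {p2, p3} = {(a,p2), (a,p3)}
  {a, b} × {p2} = {(a,p2), (b,p2)}
  {a, b} × {p3} = {(a,p3), (b,p3)}
  {b} × {p1, p2} = {(b,p1), (b,p2)}
  {b} × {p1, p3} = {(b,p1), (b,p3)}
  {b, c} × {p1} = {(b,p1), (c,p1)}
  {b} × {p2, p3} = {(b,p2), (b,p3)}
  {b, c} × {p2} = {(b,p2), (c,p2)}
  {b, c} × {p3} = {(b,p3), (c,p3)}
  {a} × {p1, p2, p3} = {(a,p1), (a,p2), (a,p3)}
  {a, b, c} × {p1} = {(a,p1), (b,p1), (c,p1)}
  {a, b, c} × {p2} = {(a,p2), (b,p2), (c,p2)}
  {a, b, c} × {p3} = {(a,p3), (b,p3), (c,p3)}
  {b} × {p1, p2, p3} = {(b,p1), (b,p2), (b,p3)}
  {a, b} × {p1, p2} = {(a,p1), (a,p2), (b,p1), (b,p2)}
  {a, b} × {p1, p3} = {(a,p1), (a,p3), (b,p1), (b,p3)}
  {a, b} × {p2, p3} = {(a,p2), (a,p3), (b,p2), (b,p3)}
  {b, c} × {p1, p2} = {(b,p1), (b,p2), (c,p1), (c,p2)}
  {b, c} × {p1, p3} = {(b,p1), (b,p3), (c,p1), (c,p3)}
  {b, c} × {p2, p3} = {(b,p2), (b,p3), (c,p2), (c,p3)}
  {a, b} × {p1, p2, p3} = {(a,p1), (a,p2), (a,p3), (b,p1), (b,p2), (b,p3)}
  {a, b, c} × {p1, p2} = {(a,p1), (a,p2), (b,p1), (b,p2), (c,p1), (c,p2)}
  {a, b, c} × {p1, p3} = {(a,p1), (a,p3), (b,p1), (b,p3), (c,p1), (c,p3)}
  {a, b, c} × {p2, p3} = {(a,p2), (a,p3), (b,p2), (b,p3), (c,p2), (c,p3)}
  {b, c} × {p1, p2, p3} = {(b,p1), (b,p2), (b,p3), (c,p1), (c,p2), (c,p3)}
  {a, b, c} × {p1, p2, p3} = {(a,p1), (a,p2), (a,p3), (b,p1), (b,p2), (b,p3), (c,p1), (c,p2), (c,p3)}
These 36 distinct sets form the basis B.
Close under arbitrary unions to get τ_{X×Y}; counting gives |τ_{X×Y}| = 216.
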